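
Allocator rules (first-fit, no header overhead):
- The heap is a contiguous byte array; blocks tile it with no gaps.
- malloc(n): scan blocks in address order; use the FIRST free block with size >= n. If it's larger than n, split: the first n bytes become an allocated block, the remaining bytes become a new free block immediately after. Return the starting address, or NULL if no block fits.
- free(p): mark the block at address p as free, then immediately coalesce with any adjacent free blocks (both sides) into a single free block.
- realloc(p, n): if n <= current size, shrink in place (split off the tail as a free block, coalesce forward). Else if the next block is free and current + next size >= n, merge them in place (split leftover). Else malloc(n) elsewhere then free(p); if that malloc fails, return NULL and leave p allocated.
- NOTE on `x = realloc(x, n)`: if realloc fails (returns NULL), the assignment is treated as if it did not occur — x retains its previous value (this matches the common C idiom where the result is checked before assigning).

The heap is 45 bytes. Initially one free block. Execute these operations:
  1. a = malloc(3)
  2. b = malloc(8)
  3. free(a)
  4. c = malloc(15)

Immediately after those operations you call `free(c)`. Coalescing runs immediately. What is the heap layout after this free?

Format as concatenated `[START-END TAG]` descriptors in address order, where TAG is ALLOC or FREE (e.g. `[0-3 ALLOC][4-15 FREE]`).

Op 1: a = malloc(3) -> a = 0; heap: [0-2 ALLOC][3-44 FREE]
Op 2: b = malloc(8) -> b = 3; heap: [0-2 ALLOC][3-10 ALLOC][11-44 FREE]
Op 3: free(a) -> (freed a); heap: [0-2 FREE][3-10 ALLOC][11-44 FREE]
Op 4: c = malloc(15) -> c = 11; heap: [0-2 FREE][3-10 ALLOC][11-25 ALLOC][26-44 FREE]
free(c): c = 11 -> block [11-25 ALLOC]; mark free, coalesce with adjacent free neighbors -> [0-2 FREE][3-10 ALLOC][11-44 FREE]

Answer: [0-2 FREE][3-10 ALLOC][11-44 FREE]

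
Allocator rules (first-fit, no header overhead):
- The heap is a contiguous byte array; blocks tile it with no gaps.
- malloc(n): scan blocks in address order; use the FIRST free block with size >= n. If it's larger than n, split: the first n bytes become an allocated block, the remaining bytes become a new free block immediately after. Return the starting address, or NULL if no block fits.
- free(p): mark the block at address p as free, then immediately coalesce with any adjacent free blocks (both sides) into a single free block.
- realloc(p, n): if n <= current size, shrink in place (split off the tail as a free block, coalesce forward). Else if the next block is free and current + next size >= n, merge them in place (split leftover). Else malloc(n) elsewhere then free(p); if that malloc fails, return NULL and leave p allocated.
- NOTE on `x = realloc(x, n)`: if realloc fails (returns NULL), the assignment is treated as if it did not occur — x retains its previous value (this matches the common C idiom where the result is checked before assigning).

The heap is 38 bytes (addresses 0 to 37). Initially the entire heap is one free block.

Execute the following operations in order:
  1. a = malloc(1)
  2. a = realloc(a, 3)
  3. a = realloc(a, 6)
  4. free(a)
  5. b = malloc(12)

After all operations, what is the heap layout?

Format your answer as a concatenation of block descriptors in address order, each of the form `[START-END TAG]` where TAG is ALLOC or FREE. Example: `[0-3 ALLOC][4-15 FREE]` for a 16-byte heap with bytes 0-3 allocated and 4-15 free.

Op 1: a = malloc(1) -> a = 0; heap: [0-0 ALLOC][1-37 FREE]
Op 2: a = realloc(a, 3) -> a = 0; heap: [0-2 ALLOC][3-37 FREE]
Op 3: a = realloc(a, 6) -> a = 0; heap: [0-5 ALLOC][6-37 FREE]
Op 4: free(a) -> (freed a); heap: [0-37 FREE]
Op 5: b = malloc(12) -> b = 0; heap: [0-11 ALLOC][12-37 FREE]

Answer: [0-11 ALLOC][12-37 FREE]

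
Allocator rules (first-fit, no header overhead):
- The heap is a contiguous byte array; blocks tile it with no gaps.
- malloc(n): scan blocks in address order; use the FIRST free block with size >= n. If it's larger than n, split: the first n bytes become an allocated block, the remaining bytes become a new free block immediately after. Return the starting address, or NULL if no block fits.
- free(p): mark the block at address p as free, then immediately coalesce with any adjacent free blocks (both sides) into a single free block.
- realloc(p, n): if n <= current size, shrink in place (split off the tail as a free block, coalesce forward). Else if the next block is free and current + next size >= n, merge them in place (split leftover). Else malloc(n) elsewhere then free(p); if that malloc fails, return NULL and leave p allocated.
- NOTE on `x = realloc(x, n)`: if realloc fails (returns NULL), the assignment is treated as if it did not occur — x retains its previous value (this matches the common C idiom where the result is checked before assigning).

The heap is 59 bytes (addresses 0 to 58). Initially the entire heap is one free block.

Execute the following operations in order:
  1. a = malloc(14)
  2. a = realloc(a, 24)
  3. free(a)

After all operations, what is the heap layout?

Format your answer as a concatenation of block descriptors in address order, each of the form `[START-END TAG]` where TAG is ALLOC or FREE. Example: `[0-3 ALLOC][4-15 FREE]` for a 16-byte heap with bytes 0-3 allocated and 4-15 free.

Op 1: a = malloc(14) -> a = 0; heap: [0-13 ALLOC][14-58 FREE]
Op 2: a = realloc(a, 24) -> a = 0; heap: [0-23 ALLOC][24-58 FREE]
Op 3: free(a) -> (freed a); heap: [0-58 FREE]

Answer: [0-58 FREE]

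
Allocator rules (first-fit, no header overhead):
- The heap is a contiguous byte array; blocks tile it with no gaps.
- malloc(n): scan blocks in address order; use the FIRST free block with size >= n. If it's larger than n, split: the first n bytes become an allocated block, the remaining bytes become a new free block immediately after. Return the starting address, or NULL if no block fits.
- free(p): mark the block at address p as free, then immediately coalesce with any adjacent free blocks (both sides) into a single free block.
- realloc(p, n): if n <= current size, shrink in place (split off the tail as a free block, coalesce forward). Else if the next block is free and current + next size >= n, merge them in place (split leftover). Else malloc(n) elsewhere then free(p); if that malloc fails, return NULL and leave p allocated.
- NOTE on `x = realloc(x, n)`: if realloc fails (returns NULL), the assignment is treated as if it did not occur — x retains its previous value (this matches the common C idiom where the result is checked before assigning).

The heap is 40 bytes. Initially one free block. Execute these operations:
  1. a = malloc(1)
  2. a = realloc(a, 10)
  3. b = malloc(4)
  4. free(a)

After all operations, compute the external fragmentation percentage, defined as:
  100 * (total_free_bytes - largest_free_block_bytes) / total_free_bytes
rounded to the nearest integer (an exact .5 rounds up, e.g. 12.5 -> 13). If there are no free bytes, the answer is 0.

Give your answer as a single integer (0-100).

Op 1: a = malloc(1) -> a = 0; heap: [0-0 ALLOC][1-39 FREE]
Op 2: a = realloc(a, 10) -> a = 0; heap: [0-9 ALLOC][10-39 FREE]
Op 3: b = malloc(4) -> b = 10; heap: [0-9 ALLOC][10-13 ALLOC][14-39 FREE]
Op 4: free(a) -> (freed a); heap: [0-9 FREE][10-13 ALLOC][14-39 FREE]
Free blocks: [10 26] total_free=36 largest=26 -> 100*(36-26)/36 = 1000/36 ≈ 27.778 -> rounds to 28

Answer: 28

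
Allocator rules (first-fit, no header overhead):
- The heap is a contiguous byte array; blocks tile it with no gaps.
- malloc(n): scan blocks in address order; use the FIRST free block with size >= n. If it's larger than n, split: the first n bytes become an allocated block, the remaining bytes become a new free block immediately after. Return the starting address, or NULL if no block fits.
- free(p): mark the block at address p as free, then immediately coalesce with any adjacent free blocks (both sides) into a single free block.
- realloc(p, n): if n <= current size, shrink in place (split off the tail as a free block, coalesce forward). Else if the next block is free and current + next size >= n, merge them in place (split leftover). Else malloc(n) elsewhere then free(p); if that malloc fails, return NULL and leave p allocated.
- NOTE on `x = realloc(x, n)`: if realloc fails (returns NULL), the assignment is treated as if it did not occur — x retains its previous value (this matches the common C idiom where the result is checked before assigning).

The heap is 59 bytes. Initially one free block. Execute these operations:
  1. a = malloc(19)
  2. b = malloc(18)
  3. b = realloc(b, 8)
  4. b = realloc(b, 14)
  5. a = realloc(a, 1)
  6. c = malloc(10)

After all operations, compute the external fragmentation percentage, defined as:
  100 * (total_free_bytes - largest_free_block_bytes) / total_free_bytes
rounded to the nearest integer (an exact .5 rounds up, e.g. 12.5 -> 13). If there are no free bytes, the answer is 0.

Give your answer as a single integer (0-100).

Answer: 24

Derivation:
Op 1: a = malloc(19) -> a = 0; heap: [0-18 ALLOC][19-58 FREE]
Op 2: b = malloc(18) -> b = 19; heap: [0-18 ALLOC][19-36 ALLOC][37-58 FREE]
Op 3: b = realloc(b, 8) -> b = 19; heap: [0-18 ALLOC][19-26 ALLOC][27-58 FREE]
Op 4: b = realloc(b, 14) -> b = 19; heap: [0-18 ALLOC][19-32 ALLOC][33-58 FREE]
Op 5: a = realloc(a, 1) -> a = 0; heap: [0-0 ALLOC][1-18 FREE][19-32 ALLOC][33-58 FREE]
Op 6: c = malloc(10) -> c = 1; heap: [0-0 ALLOC][1-10 ALLOC][11-18 FREE][19-32 ALLOC][33-58 FREE]
Free blocks: [8 26] total_free=34 largest=26 -> 100*(34-26)/34 = 800/34 ≈ 23.529 -> rounds to 24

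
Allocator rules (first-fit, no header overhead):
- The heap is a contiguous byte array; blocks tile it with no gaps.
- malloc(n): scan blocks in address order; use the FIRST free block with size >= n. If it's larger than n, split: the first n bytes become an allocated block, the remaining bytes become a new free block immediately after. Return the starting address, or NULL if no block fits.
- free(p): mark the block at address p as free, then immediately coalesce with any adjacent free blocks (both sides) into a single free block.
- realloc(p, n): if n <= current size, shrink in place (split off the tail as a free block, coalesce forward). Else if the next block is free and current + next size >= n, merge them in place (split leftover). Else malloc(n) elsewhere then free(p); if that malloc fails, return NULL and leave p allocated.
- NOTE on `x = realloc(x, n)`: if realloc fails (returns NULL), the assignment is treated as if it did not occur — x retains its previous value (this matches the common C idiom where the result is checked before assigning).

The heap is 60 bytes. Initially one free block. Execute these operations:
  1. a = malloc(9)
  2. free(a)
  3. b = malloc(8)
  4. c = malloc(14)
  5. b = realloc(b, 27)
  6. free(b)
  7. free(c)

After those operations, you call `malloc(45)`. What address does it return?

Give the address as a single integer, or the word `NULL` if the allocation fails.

Answer: 0

Derivation:
Op 1: a = malloc(9) -> a = 0; heap: [0-8 ALLOC][9-59 FREE]
Op 2: free(a) -> (freed a); heap: [0-59 FREE]
Op 3: b = malloc(8) -> b = 0; heap: [0-7 ALLOC][8-59 FREE]
Op 4: c = malloc(14) -> c = 8; heap: [0-7 ALLOC][8-21 ALLOC][22-59 FREE]
Op 5: b = realloc(b, 27) -> b = 22; heap: [0-7 FREE][8-21 ALLOC][22-48 ALLOC][49-59 FREE]
Op 6: free(b) -> (freed b); heap: [0-7 FREE][8-21 ALLOC][22-59 FREE]
Op 7: free(c) -> (freed c); heap: [0-59 FREE]
malloc(45): first-fit scan over [0-59 FREE] -> 0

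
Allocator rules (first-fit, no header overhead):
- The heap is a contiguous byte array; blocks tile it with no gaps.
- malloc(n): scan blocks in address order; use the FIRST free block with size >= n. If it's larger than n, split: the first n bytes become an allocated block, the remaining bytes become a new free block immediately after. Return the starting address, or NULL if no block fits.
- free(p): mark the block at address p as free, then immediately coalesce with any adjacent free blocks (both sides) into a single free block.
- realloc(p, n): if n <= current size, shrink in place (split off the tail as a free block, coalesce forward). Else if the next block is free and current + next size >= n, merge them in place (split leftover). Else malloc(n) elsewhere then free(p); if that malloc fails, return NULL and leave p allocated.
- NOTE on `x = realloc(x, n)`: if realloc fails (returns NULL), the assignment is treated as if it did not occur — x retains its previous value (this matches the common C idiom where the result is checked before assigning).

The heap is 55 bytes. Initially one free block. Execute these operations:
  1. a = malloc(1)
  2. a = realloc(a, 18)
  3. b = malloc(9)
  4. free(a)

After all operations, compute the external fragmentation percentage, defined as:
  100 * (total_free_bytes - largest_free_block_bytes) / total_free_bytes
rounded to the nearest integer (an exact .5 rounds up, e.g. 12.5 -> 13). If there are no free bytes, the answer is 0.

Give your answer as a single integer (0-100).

Op 1: a = malloc(1) -> a = 0; heap: [0-0 ALLOC][1-54 FREE]
Op 2: a = realloc(a, 18) -> a = 0; heap: [0-17 ALLOC][18-54 FREE]
Op 3: b = malloc(9) -> b = 18; heap: [0-17 ALLOC][18-26 ALLOC][27-54 FREE]
Op 4: free(a) -> (freed a); heap: [0-17 FREE][18-26 ALLOC][27-54 FREE]
Free blocks: [18 28] total_free=46 largest=28 -> 100*(46-28)/46 = 1800/46 ≈ 39.130 -> rounds to 39

Answer: 39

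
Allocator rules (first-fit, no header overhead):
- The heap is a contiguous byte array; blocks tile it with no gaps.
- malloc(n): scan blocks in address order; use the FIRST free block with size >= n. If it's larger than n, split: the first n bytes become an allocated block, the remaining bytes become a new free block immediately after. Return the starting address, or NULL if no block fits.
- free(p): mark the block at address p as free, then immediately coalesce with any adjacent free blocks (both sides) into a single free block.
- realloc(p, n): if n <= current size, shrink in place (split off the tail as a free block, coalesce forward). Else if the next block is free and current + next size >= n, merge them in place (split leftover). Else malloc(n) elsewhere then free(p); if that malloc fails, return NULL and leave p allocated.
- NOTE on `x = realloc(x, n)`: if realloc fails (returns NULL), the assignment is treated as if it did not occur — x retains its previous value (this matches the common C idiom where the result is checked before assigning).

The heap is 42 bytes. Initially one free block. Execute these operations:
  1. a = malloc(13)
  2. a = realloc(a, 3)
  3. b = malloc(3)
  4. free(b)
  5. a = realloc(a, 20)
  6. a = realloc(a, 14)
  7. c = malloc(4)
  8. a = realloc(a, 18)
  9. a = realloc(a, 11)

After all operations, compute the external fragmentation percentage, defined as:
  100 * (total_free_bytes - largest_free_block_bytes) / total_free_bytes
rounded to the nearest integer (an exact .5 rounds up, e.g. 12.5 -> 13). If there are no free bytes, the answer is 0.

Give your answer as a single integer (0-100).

Answer: 48

Derivation:
Op 1: a = malloc(13) -> a = 0; heap: [0-12 ALLOC][13-41 FREE]
Op 2: a = realloc(a, 3) -> a = 0; heap: [0-2 ALLOC][3-41 FREE]
Op 3: b = malloc(3) -> b = 3; heap: [0-2 ALLOC][3-5 ALLOC][6-41 FREE]
Op 4: free(b) -> (freed b); heap: [0-2 ALLOC][3-41 FREE]
Op 5: a = realloc(a, 20) -> a = 0; heap: [0-19 ALLOC][20-41 FREE]
Op 6: a = realloc(a, 14) -> a = 0; heap: [0-13 ALLOC][14-41 FREE]
Op 7: c = malloc(4) -> c = 14; heap: [0-13 ALLOC][14-17 ALLOC][18-41 FREE]
Op 8: a = realloc(a, 18) -> a = 18; heap: [0-13 FREE][14-17 ALLOC][18-35 ALLOC][36-41 FREE]
Op 9: a = realloc(a, 11) -> a = 18; heap: [0-13 FREE][14-17 ALLOC][18-28 ALLOC][29-41 FREE]
Free blocks: [14 13] total_free=27 largest=14 -> 100*(27-14)/27 = 1300/27 ≈ 48.148 -> rounds to 48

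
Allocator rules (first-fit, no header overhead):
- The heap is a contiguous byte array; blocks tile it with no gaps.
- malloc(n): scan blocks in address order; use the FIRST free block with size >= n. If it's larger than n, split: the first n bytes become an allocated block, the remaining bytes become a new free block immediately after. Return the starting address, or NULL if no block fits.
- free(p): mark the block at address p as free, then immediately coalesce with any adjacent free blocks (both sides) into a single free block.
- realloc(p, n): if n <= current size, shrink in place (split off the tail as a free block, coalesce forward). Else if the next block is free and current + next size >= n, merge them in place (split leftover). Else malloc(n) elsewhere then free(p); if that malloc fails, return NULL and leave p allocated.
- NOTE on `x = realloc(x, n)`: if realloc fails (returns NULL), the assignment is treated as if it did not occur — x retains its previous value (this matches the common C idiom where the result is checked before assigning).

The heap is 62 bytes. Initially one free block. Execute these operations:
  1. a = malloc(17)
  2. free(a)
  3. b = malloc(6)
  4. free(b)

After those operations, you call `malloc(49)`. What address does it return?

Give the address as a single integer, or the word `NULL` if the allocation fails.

Op 1: a = malloc(17) -> a = 0; heap: [0-16 ALLOC][17-61 FREE]
Op 2: free(a) -> (freed a); heap: [0-61 FREE]
Op 3: b = malloc(6) -> b = 0; heap: [0-5 ALLOC][6-61 FREE]
Op 4: free(b) -> (freed b); heap: [0-61 FREE]
malloc(49): first-fit scan over [0-61 FREE] -> 0

Answer: 0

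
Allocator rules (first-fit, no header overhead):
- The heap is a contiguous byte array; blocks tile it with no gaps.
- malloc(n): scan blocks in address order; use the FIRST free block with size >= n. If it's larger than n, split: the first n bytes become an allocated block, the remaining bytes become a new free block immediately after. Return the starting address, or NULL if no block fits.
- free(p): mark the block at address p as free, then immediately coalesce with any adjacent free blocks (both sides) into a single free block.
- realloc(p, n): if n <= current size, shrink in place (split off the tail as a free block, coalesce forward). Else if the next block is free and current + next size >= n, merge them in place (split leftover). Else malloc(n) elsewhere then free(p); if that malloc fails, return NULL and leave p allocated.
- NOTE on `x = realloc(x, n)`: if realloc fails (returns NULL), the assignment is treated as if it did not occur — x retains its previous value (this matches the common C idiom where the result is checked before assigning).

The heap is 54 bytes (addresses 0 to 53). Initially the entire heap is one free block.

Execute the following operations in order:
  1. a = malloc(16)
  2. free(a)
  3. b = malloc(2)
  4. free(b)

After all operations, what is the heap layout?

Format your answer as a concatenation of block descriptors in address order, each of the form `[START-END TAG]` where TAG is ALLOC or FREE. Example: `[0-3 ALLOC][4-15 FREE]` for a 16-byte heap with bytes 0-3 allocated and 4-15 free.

Op 1: a = malloc(16) -> a = 0; heap: [0-15 ALLOC][16-53 FREE]
Op 2: free(a) -> (freed a); heap: [0-53 FREE]
Op 3: b = malloc(2) -> b = 0; heap: [0-1 ALLOC][2-53 FREE]
Op 4: free(b) -> (freed b); heap: [0-53 FREE]

Answer: [0-53 FREE]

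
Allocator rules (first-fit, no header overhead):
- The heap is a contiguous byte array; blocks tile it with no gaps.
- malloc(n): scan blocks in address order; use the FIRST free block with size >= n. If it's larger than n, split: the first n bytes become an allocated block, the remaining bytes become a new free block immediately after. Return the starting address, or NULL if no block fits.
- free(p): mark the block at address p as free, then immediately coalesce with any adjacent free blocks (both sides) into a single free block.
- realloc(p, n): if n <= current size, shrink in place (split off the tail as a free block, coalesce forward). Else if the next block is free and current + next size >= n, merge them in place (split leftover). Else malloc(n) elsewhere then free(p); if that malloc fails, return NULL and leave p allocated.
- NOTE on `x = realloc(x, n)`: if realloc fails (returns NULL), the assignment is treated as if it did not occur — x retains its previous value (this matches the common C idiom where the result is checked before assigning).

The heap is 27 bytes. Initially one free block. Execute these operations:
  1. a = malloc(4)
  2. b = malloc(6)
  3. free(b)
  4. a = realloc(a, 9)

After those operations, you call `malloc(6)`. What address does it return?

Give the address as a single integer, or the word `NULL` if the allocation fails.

Op 1: a = malloc(4) -> a = 0; heap: [0-3 ALLOC][4-26 FREE]
Op 2: b = malloc(6) -> b = 4; heap: [0-3 ALLOC][4-9 ALLOC][10-26 FREE]
Op 3: free(b) -> (freed b); heap: [0-3 ALLOC][4-26 FREE]
Op 4: a = realloc(a, 9) -> a = 0; heap: [0-8 ALLOC][9-26 FREE]
malloc(6): first-fit scan over [0-8 ALLOC][9-26 FREE] -> 9

Answer: 9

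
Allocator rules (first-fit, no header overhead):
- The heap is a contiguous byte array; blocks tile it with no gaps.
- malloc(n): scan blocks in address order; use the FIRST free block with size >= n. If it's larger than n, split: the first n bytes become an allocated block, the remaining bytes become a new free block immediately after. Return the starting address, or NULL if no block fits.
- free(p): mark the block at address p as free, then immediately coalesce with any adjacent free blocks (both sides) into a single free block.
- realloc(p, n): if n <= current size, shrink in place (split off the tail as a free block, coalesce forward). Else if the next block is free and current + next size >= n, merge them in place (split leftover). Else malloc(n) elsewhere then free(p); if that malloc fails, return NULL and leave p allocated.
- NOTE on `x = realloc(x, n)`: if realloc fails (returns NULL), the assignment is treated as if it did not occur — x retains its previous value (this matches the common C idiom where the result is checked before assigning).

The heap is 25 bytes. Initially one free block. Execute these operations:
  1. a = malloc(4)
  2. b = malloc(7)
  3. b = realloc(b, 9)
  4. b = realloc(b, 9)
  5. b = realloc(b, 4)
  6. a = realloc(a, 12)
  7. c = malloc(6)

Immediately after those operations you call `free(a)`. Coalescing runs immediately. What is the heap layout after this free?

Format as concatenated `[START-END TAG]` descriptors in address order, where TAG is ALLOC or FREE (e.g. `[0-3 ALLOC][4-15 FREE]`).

Answer: [0-3 FREE][4-7 ALLOC][8-24 FREE]

Derivation:
Op 1: a = malloc(4) -> a = 0; heap: [0-3 ALLOC][4-24 FREE]
Op 2: b = malloc(7) -> b = 4; heap: [0-3 ALLOC][4-10 ALLOC][11-24 FREE]
Op 3: b = realloc(b, 9) -> b = 4; heap: [0-3 ALLOC][4-12 ALLOC][13-24 FREE]
Op 4: b = realloc(b, 9) -> b = 4; heap: [0-3 ALLOC][4-12 ALLOC][13-24 FREE]
Op 5: b = realloc(b, 4) -> b = 4; heap: [0-3 ALLOC][4-7 ALLOC][8-24 FREE]
Op 6: a = realloc(a, 12) -> a = 8; heap: [0-3 FREE][4-7 ALLOC][8-19 ALLOC][20-24 FREE]
Op 7: c = malloc(6) -> c = NULL; heap: [0-3 FREE][4-7 ALLOC][8-19 ALLOC][20-24 FREE]
free(a): a = 8 -> block [8-19 ALLOC]; mark free, coalesce with adjacent free neighbors -> [0-3 FREE][4-7 ALLOC][8-24 FREE]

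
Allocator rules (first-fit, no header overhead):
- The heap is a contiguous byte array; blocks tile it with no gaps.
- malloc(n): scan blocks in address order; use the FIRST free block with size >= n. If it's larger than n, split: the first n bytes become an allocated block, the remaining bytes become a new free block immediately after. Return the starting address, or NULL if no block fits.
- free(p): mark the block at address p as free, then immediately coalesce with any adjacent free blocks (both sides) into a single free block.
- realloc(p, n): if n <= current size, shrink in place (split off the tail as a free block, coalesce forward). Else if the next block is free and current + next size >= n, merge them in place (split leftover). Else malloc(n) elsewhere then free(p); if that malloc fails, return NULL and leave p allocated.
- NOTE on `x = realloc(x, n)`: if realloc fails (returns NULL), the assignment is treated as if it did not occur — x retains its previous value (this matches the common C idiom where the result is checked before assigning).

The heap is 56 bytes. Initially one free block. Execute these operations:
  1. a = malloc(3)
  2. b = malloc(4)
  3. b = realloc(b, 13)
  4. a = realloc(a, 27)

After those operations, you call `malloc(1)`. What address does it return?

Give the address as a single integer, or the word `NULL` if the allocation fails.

Answer: 0

Derivation:
Op 1: a = malloc(3) -> a = 0; heap: [0-2 ALLOC][3-55 FREE]
Op 2: b = malloc(4) -> b = 3; heap: [0-2 ALLOC][3-6 ALLOC][7-55 FREE]
Op 3: b = realloc(b, 13) -> b = 3; heap: [0-2 ALLOC][3-15 ALLOC][16-55 FREE]
Op 4: a = realloc(a, 27) -> a = 16; heap: [0-2 FREE][3-15 ALLOC][16-42 ALLOC][43-55 FREE]
malloc(1): first-fit scan over [0-2 FREE][3-15 ALLOC][16-42 ALLOC][43-55 FREE] -> 0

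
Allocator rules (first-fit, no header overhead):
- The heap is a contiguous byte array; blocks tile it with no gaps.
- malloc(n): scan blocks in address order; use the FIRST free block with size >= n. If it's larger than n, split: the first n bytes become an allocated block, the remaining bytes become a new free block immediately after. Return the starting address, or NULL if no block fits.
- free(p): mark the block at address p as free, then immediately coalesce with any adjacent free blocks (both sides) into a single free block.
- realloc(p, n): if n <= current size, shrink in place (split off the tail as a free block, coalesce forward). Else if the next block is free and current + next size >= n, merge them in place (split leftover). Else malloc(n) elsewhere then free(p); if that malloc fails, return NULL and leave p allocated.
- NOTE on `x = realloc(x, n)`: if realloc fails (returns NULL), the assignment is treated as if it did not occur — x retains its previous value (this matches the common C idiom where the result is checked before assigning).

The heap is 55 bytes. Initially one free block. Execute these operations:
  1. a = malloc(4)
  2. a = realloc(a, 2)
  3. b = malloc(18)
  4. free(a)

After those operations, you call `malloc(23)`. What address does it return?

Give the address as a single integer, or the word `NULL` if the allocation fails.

Answer: 20

Derivation:
Op 1: a = malloc(4) -> a = 0; heap: [0-3 ALLOC][4-54 FREE]
Op 2: a = realloc(a, 2) -> a = 0; heap: [0-1 ALLOC][2-54 FREE]
Op 3: b = malloc(18) -> b = 2; heap: [0-1 ALLOC][2-19 ALLOC][20-54 FREE]
Op 4: free(a) -> (freed a); heap: [0-1 FREE][2-19 ALLOC][20-54 FREE]
malloc(23): first-fit scan over [0-1 FREE][2-19 ALLOC][20-54 FREE] -> 20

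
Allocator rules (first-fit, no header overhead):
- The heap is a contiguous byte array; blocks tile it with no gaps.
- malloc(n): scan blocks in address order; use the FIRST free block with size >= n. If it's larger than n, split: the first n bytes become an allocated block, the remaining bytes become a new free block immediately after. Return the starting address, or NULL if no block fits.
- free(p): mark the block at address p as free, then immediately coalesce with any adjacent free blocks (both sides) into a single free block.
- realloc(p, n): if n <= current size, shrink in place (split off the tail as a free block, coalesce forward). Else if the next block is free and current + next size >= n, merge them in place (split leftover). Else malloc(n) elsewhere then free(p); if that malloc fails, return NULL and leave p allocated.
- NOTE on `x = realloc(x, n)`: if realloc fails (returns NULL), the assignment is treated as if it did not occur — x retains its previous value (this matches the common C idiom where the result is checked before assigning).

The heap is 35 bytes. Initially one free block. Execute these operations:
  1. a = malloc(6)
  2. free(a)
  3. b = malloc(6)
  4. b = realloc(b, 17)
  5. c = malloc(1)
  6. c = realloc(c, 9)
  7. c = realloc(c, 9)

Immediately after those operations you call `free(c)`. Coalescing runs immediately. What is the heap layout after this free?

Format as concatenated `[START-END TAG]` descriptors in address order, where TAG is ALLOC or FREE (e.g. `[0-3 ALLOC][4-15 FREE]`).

Op 1: a = malloc(6) -> a = 0; heap: [0-5 ALLOC][6-34 FREE]
Op 2: free(a) -> (freed a); heap: [0-34 FREE]
Op 3: b = malloc(6) -> b = 0; heap: [0-5 ALLOC][6-34 FREE]
Op 4: b = realloc(b, 17) -> b = 0; heap: [0-16 ALLOC][17-34 FREE]
Op 5: c = malloc(1) -> c = 17; heap: [0-16 ALLOC][17-17 ALLOC][18-34 FREE]
Op 6: c = realloc(c, 9) -> c = 17; heap: [0-16 ALLOC][17-25 ALLOC][26-34 FREE]
Op 7: c = realloc(c, 9) -> c = 17; heap: [0-16 ALLOC][17-25 ALLOC][26-34 FREE]
free(c): c = 17 -> block [17-25 ALLOC]; mark free, coalesce with adjacent free neighbors -> [0-16 ALLOC][17-34 FREE]

Answer: [0-16 ALLOC][17-34 FREE]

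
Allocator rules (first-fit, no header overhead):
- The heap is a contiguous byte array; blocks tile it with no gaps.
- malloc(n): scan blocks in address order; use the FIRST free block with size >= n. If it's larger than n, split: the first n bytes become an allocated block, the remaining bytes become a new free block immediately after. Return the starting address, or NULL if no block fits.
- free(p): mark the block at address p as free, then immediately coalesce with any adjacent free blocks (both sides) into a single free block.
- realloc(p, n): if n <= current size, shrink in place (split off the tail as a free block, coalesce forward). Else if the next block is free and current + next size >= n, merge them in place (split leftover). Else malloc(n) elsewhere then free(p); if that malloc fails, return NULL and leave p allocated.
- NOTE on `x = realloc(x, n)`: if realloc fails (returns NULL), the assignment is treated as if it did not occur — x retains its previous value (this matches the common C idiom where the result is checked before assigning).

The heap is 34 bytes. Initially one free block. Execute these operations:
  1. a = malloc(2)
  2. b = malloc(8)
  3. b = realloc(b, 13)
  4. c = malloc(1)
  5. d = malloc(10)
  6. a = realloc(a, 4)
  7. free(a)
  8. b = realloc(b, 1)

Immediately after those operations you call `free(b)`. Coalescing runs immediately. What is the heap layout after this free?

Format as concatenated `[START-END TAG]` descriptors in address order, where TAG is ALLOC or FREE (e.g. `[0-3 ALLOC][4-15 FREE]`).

Answer: [0-14 FREE][15-15 ALLOC][16-25 ALLOC][26-33 FREE]

Derivation:
Op 1: a = malloc(2) -> a = 0; heap: [0-1 ALLOC][2-33 FREE]
Op 2: b = malloc(8) -> b = 2; heap: [0-1 ALLOC][2-9 ALLOC][10-33 FREE]
Op 3: b = realloc(b, 13) -> b = 2; heap: [0-1 ALLOC][2-14 ALLOC][15-33 FREE]
Op 4: c = malloc(1) -> c = 15; heap: [0-1 ALLOC][2-14 ALLOC][15-15 ALLOC][16-33 FREE]
Op 5: d = malloc(10) -> d = 16; heap: [0-1 ALLOC][2-14 ALLOC][15-15 ALLOC][16-25 ALLOC][26-33 FREE]
Op 6: a = realloc(a, 4) -> a = 26; heap: [0-1 FREE][2-14 ALLOC][15-15 ALLOC][16-25 ALLOC][26-29 ALLOC][30-33 FREE]
Op 7: free(a) -> (freed a); heap: [0-1 FREE][2-14 ALLOC][15-15 ALLOC][16-25 ALLOC][26-33 FREE]
Op 8: b = realloc(b, 1) -> b = 2; heap: [0-1 FREE][2-2 ALLOC][3-14 FREE][15-15 ALLOC][16-25 ALLOC][26-33 FREE]
free(b): b = 2 -> block [2-2 ALLOC]; mark free, coalesce with adjacent free neighbors -> [0-14 FREE][15-15 ALLOC][16-25 ALLOC][26-33 FREE]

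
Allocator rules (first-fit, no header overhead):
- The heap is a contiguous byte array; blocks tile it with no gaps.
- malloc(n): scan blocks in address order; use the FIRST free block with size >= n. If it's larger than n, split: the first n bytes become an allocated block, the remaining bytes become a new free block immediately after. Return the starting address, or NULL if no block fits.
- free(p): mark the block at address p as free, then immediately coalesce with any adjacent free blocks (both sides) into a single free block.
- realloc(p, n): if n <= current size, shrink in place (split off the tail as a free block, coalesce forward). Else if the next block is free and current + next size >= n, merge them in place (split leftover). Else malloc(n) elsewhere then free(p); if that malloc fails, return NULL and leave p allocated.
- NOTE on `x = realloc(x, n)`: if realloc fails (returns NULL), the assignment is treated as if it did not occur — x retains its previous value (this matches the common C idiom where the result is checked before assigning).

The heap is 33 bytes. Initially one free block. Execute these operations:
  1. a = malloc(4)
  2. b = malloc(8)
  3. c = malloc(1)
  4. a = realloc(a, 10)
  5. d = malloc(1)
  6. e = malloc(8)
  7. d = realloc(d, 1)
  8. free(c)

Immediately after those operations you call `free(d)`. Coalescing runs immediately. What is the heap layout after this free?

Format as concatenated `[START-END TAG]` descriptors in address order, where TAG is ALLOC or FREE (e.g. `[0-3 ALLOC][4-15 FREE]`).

Answer: [0-3 FREE][4-11 ALLOC][12-12 FREE][13-22 ALLOC][23-30 ALLOC][31-32 FREE]

Derivation:
Op 1: a = malloc(4) -> a = 0; heap: [0-3 ALLOC][4-32 FREE]
Op 2: b = malloc(8) -> b = 4; heap: [0-3 ALLOC][4-11 ALLOC][12-32 FREE]
Op 3: c = malloc(1) -> c = 12; heap: [0-3 ALLOC][4-11 ALLOC][12-12 ALLOC][13-32 FREE]
Op 4: a = realloc(a, 10) -> a = 13; heap: [0-3 FREE][4-11 ALLOC][12-12 ALLOC][13-22 ALLOC][23-32 FREE]
Op 5: d = malloc(1) -> d = 0; heap: [0-0 ALLOC][1-3 FREE][4-11 ALLOC][12-12 ALLOC][13-22 ALLOC][23-32 FREE]
Op 6: e = malloc(8) -> e = 23; heap: [0-0 ALLOC][1-3 FREE][4-11 ALLOC][12-12 ALLOC][13-22 ALLOC][23-30 ALLOC][31-32 FREE]
Op 7: d = realloc(d, 1) -> d = 0; heap: [0-0 ALLOC][1-3 FREE][4-11 ALLOC][12-12 ALLOC][13-22 ALLOC][23-30 ALLOC][31-32 FREE]
Op 8: free(c) -> (freed c); heap: [0-0 ALLOC][1-3 FREE][4-11 ALLOC][12-12 FREE][13-22 ALLOC][23-30 ALLOC][31-32 FREE]
free(d): d = 0 -> block [0-0 ALLOC]; mark free, coalesce with adjacent free neighbors -> [0-3 FREE][4-11 ALLOC][12-12 FREE][13-22 ALLOC][23-30 ALLOC][31-32 FREE]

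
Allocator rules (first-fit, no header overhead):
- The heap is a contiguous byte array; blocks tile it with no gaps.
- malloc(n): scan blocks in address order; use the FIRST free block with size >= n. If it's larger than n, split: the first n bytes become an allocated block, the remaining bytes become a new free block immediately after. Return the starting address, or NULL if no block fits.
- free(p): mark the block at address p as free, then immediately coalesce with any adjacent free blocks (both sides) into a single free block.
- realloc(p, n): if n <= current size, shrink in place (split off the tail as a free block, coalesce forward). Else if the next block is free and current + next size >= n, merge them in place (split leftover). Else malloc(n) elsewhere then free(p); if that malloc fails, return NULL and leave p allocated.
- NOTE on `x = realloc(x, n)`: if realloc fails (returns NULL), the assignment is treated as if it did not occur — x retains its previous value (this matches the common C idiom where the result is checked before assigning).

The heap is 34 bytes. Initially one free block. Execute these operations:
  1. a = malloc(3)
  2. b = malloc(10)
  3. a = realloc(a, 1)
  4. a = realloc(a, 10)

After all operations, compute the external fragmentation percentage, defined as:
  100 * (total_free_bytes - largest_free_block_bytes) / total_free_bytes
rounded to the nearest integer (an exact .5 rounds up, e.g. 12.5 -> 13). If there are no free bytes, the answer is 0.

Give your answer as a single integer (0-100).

Op 1: a = malloc(3) -> a = 0; heap: [0-2 ALLOC][3-33 FREE]
Op 2: b = malloc(10) -> b = 3; heap: [0-2 ALLOC][3-12 ALLOC][13-33 FREE]
Op 3: a = realloc(a, 1) -> a = 0; heap: [0-0 ALLOC][1-2 FREE][3-12 ALLOC][13-33 FREE]
Op 4: a = realloc(a, 10) -> a = 13; heap: [0-2 FREE][3-12 ALLOC][13-22 ALLOC][23-33 FREE]
Free blocks: [3 11] total_free=14 largest=11 -> 100*(14-11)/14 = 300/14 ≈ 21.429 -> rounds to 21

Answer: 21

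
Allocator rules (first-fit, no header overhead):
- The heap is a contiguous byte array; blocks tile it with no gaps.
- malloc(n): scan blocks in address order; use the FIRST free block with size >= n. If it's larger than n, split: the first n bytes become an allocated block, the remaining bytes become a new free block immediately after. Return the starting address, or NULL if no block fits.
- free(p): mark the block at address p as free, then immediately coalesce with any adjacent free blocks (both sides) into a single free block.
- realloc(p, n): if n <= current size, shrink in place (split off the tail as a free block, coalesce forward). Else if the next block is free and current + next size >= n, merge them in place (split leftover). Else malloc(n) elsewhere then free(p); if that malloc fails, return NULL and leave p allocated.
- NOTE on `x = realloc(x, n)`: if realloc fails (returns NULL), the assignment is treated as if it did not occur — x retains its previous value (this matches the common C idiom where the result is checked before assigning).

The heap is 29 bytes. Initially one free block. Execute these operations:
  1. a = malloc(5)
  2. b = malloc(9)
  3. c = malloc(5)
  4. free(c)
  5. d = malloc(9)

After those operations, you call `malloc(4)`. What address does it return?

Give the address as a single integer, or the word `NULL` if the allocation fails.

Op 1: a = malloc(5) -> a = 0; heap: [0-4 ALLOC][5-28 FREE]
Op 2: b = malloc(9) -> b = 5; heap: [0-4 ALLOC][5-13 ALLOC][14-28 FREE]
Op 3: c = malloc(5) -> c = 14; heap: [0-4 ALLOC][5-13 ALLOC][14-18 ALLOC][19-28 FREE]
Op 4: free(c) -> (freed c); heap: [0-4 ALLOC][5-13 ALLOC][14-28 FREE]
Op 5: d = malloc(9) -> d = 14; heap: [0-4 ALLOC][5-13 ALLOC][14-22 ALLOC][23-28 FREE]
malloc(4): first-fit scan over [0-4 ALLOC][5-13 ALLOC][14-22 ALLOC][23-28 FREE] -> 23

Answer: 23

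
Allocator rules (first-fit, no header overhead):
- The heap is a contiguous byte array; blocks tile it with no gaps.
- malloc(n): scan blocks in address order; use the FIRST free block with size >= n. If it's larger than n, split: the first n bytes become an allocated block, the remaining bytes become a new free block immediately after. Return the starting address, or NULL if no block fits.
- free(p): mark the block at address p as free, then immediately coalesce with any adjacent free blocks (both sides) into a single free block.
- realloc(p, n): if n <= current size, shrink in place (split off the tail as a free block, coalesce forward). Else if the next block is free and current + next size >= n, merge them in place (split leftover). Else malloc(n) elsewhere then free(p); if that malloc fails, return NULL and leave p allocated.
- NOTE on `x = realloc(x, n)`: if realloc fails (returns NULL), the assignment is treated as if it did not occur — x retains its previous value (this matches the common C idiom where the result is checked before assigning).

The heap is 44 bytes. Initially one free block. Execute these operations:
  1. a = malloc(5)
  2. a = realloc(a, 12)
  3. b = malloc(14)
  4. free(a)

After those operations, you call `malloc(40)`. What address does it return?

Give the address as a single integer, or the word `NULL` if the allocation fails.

Op 1: a = malloc(5) -> a = 0; heap: [0-4 ALLOC][5-43 FREE]
Op 2: a = realloc(a, 12) -> a = 0; heap: [0-11 ALLOC][12-43 FREE]
Op 3: b = malloc(14) -> b = 12; heap: [0-11 ALLOC][12-25 ALLOC][26-43 FREE]
Op 4: free(a) -> (freed a); heap: [0-11 FREE][12-25 ALLOC][26-43 FREE]
malloc(40): first-fit scan over [0-11 FREE][12-25 ALLOC][26-43 FREE] -> NULL

Answer: NULL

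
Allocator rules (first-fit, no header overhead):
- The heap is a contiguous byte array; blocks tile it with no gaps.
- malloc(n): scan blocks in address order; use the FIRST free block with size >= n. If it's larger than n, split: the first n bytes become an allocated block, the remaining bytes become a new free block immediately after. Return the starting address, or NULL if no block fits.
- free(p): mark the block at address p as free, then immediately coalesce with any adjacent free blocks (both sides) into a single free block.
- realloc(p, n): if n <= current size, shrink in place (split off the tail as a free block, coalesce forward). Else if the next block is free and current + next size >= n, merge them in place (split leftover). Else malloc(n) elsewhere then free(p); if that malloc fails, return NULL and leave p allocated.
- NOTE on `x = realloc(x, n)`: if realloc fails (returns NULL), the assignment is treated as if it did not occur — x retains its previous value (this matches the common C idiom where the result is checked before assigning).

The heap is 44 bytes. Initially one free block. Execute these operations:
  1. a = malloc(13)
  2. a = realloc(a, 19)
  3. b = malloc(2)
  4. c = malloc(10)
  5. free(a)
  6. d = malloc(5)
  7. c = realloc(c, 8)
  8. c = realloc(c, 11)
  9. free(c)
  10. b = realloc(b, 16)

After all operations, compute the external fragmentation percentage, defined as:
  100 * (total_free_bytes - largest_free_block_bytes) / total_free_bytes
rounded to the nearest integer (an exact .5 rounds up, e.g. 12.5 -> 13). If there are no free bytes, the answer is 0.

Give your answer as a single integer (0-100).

Answer: 39

Derivation:
Op 1: a = malloc(13) -> a = 0; heap: [0-12 ALLOC][13-43 FREE]
Op 2: a = realloc(a, 19) -> a = 0; heap: [0-18 ALLOC][19-43 FREE]
Op 3: b = malloc(2) -> b = 19; heap: [0-18 ALLOC][19-20 ALLOC][21-43 FREE]
Op 4: c = malloc(10) -> c = 21; heap: [0-18 ALLOC][19-20 ALLOC][21-30 ALLOC][31-43 FREE]
Op 5: free(a) -> (freed a); heap: [0-18 FREE][19-20 ALLOC][21-30 ALLOC][31-43 FREE]
Op 6: d = malloc(5) -> d = 0; heap: [0-4 ALLOC][5-18 FREE][19-20 ALLOC][21-30 ALLOC][31-43 FREE]
Op 7: c = realloc(c, 8) -> c = 21; heap: [0-4 ALLOC][5-18 FREE][19-20 ALLOC][21-28 ALLOC][29-43 FREE]
Op 8: c = realloc(c, 11) -> c = 21; heap: [0-4 ALLOC][5-18 FREE][19-20 ALLOC][21-31 ALLOC][32-43 FREE]
Op 9: free(c) -> (freed c); heap: [0-4 ALLOC][5-18 FREE][19-20 ALLOC][21-43 FREE]
Op 10: b = realloc(b, 16) -> b = 19; heap: [0-4 ALLOC][5-18 FREE][19-34 ALLOC][35-43 FREE]
Free blocks: [14 9] total_free=23 largest=14 -> 100*(23-14)/23 = 900/23 ≈ 39.130 -> rounds to 39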